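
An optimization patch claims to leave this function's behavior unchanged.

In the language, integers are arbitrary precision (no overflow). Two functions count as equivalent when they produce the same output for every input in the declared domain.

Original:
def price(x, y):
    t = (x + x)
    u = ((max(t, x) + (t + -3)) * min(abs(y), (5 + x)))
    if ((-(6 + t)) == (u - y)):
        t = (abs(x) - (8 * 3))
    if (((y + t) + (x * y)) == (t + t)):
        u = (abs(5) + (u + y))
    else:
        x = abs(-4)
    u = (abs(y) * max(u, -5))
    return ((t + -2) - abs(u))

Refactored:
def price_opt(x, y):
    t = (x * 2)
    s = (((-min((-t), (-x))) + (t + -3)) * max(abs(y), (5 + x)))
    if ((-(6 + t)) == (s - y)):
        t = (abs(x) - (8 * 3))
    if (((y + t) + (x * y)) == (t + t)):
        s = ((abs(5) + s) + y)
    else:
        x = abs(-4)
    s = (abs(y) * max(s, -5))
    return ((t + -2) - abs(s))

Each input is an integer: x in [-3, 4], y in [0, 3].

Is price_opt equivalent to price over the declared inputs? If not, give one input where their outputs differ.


There is a counterexample at x=-3, y=0: -23 on one side, -8 on the other.
price: t := -6 | u := 0 | ((-(6 + t)) == (u - y)): true | t := -21 | (((y + t) + (x * y)) == (t + t)): false | x := 4 | u := 0 | result -23
price_opt: t := -6 | s := -24 | ((-(6 + t)) == (s - y)): false | (((y + t) + (x * y)) == (t + t)): false | x := 4 | s := 0 | result -8
verdict: not equivalent; witness: x=-3, y=0


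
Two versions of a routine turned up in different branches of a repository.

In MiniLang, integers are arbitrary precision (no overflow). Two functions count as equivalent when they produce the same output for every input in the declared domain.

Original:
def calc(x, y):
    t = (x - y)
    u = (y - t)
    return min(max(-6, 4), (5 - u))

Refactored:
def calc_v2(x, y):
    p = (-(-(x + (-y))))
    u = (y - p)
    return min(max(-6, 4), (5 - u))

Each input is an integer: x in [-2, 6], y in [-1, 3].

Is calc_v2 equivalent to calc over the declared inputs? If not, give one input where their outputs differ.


Differences: local variable names differ, plus arithmetic usage differs — yet all 45 inputs agree.
verdict: equivalent


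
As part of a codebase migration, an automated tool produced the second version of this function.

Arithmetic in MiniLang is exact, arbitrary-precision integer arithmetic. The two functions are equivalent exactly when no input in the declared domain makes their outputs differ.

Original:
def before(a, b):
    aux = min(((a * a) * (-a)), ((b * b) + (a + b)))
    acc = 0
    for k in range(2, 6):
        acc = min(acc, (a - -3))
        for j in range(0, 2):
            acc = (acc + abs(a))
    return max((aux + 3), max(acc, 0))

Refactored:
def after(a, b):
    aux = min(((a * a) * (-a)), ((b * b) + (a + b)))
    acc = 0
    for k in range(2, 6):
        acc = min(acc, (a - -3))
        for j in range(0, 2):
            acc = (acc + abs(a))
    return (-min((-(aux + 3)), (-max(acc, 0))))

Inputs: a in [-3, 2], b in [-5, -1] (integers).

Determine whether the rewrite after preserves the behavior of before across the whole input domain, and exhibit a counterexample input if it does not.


The two are interchangeable: min/max/abs usage differs, and every declared input agrees.
As a probe, take a=2, b=-2: before runs aux := -8 | acc := 0 | iter k=2: | acc := 0 | iter j=0: | acc := 2 | iter j=1: | acc := 4 | iter k=3: | acc := 4 | iter j=0: | acc := 6 | iter j=1: | acc := 8 | iter k=4: | acc := 5 | iter j=0: | acc := 7 | iter j=1: | acc := 9 | iter k=5: | acc := 5 | iter j=0: | acc := 7 | iter j=1: | acc := 9 | result 9; after runs aux := -8 | acc := 0 | iter k=2: | acc := 0 | iter j=0: | acc := 2 | iter j=1: | acc := 4 | iter k=3: | acc := 4 | iter j=0: | acc := 6 | iter j=1: | acc := 8 | iter k=4: | acc := 5 | iter j=0: | acc := 7 | iter j=1: | acc := 9 | iter k=5: | acc := 5 | iter j=0: | acc := 7 | iter j=1: | acc := 9 | result 9; both end at 9.
Across all 30 domain points the two functions coincide.
verdict: equivalent


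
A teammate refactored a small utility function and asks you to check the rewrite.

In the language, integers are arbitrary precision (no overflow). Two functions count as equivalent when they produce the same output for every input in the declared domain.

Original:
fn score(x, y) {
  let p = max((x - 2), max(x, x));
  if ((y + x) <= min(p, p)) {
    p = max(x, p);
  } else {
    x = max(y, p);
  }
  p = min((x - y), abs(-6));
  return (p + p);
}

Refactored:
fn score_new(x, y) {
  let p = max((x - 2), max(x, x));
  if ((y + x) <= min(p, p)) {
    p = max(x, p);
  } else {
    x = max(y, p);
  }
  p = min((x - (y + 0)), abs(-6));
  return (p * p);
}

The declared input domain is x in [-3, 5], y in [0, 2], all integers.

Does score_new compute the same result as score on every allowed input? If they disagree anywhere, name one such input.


Take x=-3, y=0.
score: p becomes -3; next ((y + x) <= min(p, p)) evaluates to true; next p becomes -3; next p becomes -3; next final value -6
score_new: p becomes -3; next ((y + x) <= min(p, p)) evaluates to true; next p becomes -3; next p becomes -3; next final value 9
-6 and 9 differ, so these are not the same function on this domain.
verdict: not equivalent; witness: x=-3, y=0


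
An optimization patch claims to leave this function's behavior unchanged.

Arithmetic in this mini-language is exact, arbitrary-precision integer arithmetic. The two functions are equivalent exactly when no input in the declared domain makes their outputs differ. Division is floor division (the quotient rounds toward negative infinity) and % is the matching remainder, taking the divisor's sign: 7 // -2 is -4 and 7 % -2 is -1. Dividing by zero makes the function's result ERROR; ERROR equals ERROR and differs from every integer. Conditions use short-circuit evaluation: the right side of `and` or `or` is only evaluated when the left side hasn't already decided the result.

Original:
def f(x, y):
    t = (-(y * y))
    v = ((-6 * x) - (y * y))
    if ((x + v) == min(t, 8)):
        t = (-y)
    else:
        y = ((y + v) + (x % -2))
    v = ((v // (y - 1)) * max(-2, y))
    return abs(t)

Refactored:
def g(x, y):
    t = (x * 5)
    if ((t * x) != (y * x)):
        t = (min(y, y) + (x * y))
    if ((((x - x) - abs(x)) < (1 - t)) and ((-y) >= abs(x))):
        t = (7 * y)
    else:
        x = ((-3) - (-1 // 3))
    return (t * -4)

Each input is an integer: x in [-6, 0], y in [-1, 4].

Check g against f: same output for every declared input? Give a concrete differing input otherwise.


Run the pair on x=-6, y=-1.
f: t = -1; v = 35; ((x + v) == min(t, 8)) -> false; y = 34; v = 34; return 1
g: t = -30; ((t * x) != (y * x)) -> true; t = 5; ((((x - x) - abs(x)) < (1 - t)) and ((-y) >= abs(x))) -> false; x = -2; return -20
1 != -20, so the rewrite changes behavior.
verdict: not equivalent; witness: x=-6, y=-1


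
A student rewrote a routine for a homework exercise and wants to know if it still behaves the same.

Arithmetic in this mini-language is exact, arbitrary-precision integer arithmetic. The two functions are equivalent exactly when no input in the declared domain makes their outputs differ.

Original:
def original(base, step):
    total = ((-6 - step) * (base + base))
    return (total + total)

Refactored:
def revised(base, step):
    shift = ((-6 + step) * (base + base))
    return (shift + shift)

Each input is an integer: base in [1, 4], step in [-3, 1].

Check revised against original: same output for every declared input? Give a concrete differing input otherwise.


Consider the input base=1, step=-3.
original: total = -6; return -12
revised: shift = -18; return -36
-12 != -36, so the rewrite changes behavior.
verdict: not equivalent; witness: base=1, step=-3


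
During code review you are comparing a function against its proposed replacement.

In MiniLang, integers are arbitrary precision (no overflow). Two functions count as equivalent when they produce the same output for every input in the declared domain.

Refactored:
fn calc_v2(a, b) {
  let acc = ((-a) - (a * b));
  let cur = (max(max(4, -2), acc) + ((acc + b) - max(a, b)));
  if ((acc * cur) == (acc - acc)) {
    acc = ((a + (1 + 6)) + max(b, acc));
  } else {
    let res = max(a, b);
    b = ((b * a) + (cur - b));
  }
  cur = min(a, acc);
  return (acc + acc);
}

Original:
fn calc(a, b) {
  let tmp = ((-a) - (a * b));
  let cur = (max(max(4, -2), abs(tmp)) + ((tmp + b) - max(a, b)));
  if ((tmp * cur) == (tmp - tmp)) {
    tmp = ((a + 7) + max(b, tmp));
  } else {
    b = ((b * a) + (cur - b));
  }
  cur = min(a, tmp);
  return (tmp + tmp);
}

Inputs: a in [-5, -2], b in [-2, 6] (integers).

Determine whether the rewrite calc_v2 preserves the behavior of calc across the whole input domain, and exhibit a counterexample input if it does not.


There is a counterexample at a=-5, b=-2: 0 on one side, -10 on the other.
calc: tmp becomes -5; next cur becomes 0; next ((tmp * cur) == (tmp - tmp)) evaluates to true; next tmp becomes 0; next cur becomes -5; next final value 0
calc_v2: acc becomes -5; next cur becomes -1; next ((acc * cur) == (acc - acc)) evaluates to false; next res becomes -2; next b becomes 11; next cur becomes -5; next final value -10
verdict: not equivalent; witness: a=-5, b=-2


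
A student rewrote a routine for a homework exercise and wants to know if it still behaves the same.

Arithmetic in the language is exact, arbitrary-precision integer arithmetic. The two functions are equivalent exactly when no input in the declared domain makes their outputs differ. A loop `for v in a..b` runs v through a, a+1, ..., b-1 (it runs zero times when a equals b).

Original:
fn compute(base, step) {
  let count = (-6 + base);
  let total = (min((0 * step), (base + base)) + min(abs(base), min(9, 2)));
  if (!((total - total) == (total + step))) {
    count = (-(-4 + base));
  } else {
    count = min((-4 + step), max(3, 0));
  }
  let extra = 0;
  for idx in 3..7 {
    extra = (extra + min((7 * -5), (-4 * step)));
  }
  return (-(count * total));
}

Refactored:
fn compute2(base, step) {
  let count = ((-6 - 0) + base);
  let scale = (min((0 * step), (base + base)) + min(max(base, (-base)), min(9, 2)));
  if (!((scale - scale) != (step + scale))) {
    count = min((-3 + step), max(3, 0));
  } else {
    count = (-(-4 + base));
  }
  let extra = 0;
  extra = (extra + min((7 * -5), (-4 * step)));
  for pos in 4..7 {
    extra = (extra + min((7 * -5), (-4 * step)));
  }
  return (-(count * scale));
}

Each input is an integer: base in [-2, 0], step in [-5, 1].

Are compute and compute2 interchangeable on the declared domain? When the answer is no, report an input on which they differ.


There is a counterexample at base=-1, step=1: -3 on one side, -2 on the other.
compute: count becomes -7; next total becomes -1; next (!((total - total) == (total + step))) evaluates to false; next count becomes -3; next extra becomes 0; next at idx=3:; next extra becomes -35; next at idx=4:; next extra becomes -70; next at idx=5:; next extra becomes -105; next at idx=6:; next extra becomes -140; next final value -3
compute2: count becomes -7; next scale becomes -1; next (!((scale - scale) != (step + scale))) evaluates to true; next count becomes -2; next extra becomes 0; next extra becomes -35; next at pos=4:; next extra becomes -70; next at pos=5:; next extra becomes -105; next at pos=6:; next extra becomes -140; next final value -2
verdict: not equivalent; witness: base=-1, step=1


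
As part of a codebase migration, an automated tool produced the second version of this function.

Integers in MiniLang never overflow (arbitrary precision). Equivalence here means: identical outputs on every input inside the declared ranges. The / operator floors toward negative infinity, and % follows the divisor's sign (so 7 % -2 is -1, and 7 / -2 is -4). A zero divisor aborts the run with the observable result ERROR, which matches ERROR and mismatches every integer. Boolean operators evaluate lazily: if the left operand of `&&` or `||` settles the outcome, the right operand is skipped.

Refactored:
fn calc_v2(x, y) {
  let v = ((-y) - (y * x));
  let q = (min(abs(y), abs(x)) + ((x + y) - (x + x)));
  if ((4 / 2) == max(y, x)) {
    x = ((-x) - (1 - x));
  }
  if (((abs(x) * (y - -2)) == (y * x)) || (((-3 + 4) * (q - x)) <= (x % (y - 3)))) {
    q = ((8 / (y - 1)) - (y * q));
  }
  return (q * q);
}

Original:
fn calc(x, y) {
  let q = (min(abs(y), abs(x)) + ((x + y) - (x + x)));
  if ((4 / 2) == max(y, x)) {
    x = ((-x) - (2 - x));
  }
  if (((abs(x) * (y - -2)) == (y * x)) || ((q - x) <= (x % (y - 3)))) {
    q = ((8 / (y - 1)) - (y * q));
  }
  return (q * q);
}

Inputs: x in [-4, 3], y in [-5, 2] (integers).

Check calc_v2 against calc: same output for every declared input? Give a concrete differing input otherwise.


Run the pair on x=2, y=-3.
calc: q becomes -3; next ((4 / 2) == max(y, x)) evaluates to true; next x becomes -2; next (((abs(x) * (y - -2)) == (y * x)) || ((q - x) <= (x % (y - 3)))) evaluates to false; next final value 9
calc_v2: v becomes 9; next q becomes -3; next ((4 / 2) == max(y, x)) evaluates to true; next x becomes -1; next (((abs(x) * (y - -2)) == (y * x)) || (((-3 + 4) * (q - x)) <= (x % (y - 3)))) evaluates to true; next q becomes -11; next final value 121
9 != 121, so the rewrite changes behavior.
verdict: not equivalent; witness: x=2, y=-3


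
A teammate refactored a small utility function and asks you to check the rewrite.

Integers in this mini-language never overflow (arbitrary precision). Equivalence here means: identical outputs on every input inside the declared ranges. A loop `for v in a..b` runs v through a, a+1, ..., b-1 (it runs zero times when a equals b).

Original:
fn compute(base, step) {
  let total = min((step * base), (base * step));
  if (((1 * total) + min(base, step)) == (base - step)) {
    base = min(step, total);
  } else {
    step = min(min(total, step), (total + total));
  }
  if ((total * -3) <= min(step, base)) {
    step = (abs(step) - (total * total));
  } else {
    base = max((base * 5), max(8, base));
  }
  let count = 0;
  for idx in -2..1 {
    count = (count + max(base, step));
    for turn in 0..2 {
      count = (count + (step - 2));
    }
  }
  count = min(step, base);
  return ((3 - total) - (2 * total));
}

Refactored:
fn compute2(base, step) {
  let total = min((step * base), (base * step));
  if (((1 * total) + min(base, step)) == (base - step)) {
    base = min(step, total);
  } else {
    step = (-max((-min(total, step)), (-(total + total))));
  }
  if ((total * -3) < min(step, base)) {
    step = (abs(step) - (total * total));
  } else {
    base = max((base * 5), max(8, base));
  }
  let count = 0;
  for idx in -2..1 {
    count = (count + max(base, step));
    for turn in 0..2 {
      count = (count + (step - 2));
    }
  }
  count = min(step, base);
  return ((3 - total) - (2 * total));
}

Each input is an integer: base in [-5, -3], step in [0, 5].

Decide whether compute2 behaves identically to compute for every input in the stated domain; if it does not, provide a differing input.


Equivalent. Although `((total * -3) <= min(step, base))` became `((total * -3) < min(step, base))`, no input in the stated domain can expose it.
Across all 18 domain points the two functions coincide.
Spot check at base=-4, step=3 — compute: total becomes -12; next (((1 * total) + min(base, step)) == (base - step)) evaluates to false; next step becomes -24; next ((total * -3) <= min(step, base)) evaluates to false; next base becomes 8; next count becomes 0; next at idx=-2:; next count becomes 8; next at turn=0:; next count becomes -18; next at turn=1:; next count becomes -44; next at idx=-1:; next count becomes -36; next at turn=0:; next count becomes -62; next at turn=1:; next count becomes -88; next at idx=0:; next count becomes -80; next at turn=0:; next count becomes -106; next at turn=1:; next count becomes -132; next count becomes -24; next final value 39. compute2: total becomes -12; next (((1 * total) + min(base, step)) == (base - step)) evaluates to false; next step becomes -24; next ((total * -3) < min(step, base)) evaluates to false; next base becomes 8; next count becomes 0; next at idx=-2:; next count becomes 8; next at turn=0:; next count becomes -18; next at turn=1:; next count becomes -44; next at idx=-1:; next count becomes -36; next at turn=0:; next count becomes -62; next at turn=1:; next count becomes -88; next at idx=0:; next count becomes -80; next at turn=0:; next count becomes -106; next at turn=1:; next count becomes -132; next count becomes -24; next final value 39. Both give 39.
verdict: equivalent


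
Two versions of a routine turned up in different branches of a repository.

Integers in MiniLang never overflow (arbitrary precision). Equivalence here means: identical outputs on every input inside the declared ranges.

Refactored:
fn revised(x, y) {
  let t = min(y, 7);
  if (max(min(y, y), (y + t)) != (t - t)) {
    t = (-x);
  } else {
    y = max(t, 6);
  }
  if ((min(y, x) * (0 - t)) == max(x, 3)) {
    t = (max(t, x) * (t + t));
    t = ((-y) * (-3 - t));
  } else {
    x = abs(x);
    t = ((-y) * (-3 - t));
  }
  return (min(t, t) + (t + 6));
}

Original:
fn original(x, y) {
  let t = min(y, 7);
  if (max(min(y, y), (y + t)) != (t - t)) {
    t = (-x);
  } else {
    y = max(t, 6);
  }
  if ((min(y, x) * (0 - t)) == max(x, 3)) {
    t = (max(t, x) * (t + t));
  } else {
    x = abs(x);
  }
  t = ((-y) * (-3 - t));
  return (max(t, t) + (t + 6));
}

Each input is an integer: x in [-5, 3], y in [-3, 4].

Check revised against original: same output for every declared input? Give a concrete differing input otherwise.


The one real change (`max(t, t)` became `min(t, t)`) has no effect anywhere in the declared ranges; all 72 inputs agree.
verdict: equivalent


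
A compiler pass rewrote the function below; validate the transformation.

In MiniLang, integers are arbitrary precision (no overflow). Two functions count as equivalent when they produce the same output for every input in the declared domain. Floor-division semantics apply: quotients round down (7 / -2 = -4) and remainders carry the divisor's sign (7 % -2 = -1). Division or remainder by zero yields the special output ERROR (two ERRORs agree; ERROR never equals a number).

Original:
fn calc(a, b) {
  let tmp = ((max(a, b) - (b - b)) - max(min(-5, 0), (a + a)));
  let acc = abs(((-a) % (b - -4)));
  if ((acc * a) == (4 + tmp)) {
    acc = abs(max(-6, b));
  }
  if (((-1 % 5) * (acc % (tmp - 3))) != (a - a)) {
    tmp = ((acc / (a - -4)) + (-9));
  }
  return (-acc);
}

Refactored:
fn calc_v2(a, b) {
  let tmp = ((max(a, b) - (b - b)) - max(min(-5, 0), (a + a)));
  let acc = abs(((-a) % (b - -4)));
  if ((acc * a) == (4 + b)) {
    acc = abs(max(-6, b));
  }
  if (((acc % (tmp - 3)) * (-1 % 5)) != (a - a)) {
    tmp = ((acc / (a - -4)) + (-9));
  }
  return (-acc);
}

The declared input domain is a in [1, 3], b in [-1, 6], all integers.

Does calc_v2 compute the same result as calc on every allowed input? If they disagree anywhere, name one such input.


Input a=1, b=0: 0 from calc versus -3 from calc_v2.
verdict: not equivalent; witness: a=1, b=0


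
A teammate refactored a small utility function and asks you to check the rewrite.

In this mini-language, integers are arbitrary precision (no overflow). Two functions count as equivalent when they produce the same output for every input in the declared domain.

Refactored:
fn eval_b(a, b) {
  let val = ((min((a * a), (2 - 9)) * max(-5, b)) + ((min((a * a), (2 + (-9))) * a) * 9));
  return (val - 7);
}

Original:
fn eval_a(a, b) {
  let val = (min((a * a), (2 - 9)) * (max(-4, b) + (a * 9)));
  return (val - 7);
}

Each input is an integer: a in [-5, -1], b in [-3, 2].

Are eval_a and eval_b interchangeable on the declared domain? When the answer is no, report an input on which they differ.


The one real change (`-4` became `-5`) has no effect anywhere in the declared ranges.
Tracing a=-3, b=-3: eval_a: val becomes 210; next final value 203 | eval_b: val becomes 210; next final value 203 — matching result 203.
Every one of the 30 inputs gives matching results.
verdict: equivalent


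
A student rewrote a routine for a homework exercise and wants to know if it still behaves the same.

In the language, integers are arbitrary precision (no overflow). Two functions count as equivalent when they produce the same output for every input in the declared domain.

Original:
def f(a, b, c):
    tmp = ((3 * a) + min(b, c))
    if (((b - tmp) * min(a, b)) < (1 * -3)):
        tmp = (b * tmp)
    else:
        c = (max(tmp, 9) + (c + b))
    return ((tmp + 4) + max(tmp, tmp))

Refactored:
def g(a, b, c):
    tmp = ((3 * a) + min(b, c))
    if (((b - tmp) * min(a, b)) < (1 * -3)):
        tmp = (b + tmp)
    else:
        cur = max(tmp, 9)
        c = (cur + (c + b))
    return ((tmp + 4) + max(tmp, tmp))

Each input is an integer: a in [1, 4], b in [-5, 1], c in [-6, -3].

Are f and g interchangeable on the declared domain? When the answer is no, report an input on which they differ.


a=3, b=1, c=-4 yields 14 from f but 16 from g.
verdict: not equivalent; witness: a=3, b=1, c=-4


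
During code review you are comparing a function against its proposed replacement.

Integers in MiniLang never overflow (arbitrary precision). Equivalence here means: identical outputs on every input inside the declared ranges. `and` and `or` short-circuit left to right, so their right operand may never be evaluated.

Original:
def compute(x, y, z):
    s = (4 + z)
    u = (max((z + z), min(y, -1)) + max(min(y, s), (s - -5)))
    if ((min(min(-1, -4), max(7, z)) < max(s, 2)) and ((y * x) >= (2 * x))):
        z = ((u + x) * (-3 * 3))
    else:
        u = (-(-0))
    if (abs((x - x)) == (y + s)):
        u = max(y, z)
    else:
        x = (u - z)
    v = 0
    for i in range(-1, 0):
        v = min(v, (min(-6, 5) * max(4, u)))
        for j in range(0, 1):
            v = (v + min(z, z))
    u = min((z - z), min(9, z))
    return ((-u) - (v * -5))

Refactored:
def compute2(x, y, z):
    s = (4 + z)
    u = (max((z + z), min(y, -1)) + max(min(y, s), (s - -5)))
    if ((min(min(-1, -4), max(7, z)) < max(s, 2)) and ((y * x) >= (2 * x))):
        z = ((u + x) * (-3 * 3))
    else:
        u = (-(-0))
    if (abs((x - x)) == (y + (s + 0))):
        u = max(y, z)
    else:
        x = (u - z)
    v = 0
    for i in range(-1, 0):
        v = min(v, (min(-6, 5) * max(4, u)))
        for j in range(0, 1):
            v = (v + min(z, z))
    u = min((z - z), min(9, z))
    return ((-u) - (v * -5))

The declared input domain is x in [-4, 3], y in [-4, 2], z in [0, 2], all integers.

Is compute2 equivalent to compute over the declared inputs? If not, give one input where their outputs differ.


The two are interchangeable: constant usage differs, arithmetic usage differs, and every declared input agrees.
Tracing x=3, y=-2, z=1: compute: s := 5 | u := 12 | ((min(min(-1, -4), max(7, z)) < max(s, 2)) and ((y * x) >= (2 * x))): false | u := 0 | (abs((x - x)) == (y + s)): false | x := -1 | v := 0 | iter i=-1: | v := -24 | iter j=0: | v := -23 | u := 0 | result -115 | compute2: s := 5 | u := 12 | ((min(min(-1, -4), max(7, z)) < max(s, 2)) and ((y * x) >= (2 * x))): false | u := 0 | (abs((x - x)) == (y + (s + 0))): false | x := -1 | v := 0 | iter i=-1: | v := -24 | iter j=0: | v := -23 | u := 0 | result -115 — matching result -115.
Sweeping the whole domain (168 inputs) finds no disagreement.
verdict: equivalent


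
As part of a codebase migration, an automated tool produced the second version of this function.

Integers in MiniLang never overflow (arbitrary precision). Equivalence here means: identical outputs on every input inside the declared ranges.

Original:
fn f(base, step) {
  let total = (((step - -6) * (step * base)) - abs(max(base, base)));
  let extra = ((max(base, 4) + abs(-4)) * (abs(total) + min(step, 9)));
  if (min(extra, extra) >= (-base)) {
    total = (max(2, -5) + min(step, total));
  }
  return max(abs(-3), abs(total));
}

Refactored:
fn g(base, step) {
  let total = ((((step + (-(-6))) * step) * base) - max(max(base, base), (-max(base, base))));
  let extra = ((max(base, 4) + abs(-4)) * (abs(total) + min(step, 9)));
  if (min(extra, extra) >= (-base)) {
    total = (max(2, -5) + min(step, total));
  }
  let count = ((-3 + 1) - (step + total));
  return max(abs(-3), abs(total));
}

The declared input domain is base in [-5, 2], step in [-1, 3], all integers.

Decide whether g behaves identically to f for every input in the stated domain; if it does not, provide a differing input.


Although min/max/abs usage differs, and local variable names differ, and statement counts differ, and arithmetic usage differs, and constant usage differs, 40/40 inputs agree.
verdict: equivalent


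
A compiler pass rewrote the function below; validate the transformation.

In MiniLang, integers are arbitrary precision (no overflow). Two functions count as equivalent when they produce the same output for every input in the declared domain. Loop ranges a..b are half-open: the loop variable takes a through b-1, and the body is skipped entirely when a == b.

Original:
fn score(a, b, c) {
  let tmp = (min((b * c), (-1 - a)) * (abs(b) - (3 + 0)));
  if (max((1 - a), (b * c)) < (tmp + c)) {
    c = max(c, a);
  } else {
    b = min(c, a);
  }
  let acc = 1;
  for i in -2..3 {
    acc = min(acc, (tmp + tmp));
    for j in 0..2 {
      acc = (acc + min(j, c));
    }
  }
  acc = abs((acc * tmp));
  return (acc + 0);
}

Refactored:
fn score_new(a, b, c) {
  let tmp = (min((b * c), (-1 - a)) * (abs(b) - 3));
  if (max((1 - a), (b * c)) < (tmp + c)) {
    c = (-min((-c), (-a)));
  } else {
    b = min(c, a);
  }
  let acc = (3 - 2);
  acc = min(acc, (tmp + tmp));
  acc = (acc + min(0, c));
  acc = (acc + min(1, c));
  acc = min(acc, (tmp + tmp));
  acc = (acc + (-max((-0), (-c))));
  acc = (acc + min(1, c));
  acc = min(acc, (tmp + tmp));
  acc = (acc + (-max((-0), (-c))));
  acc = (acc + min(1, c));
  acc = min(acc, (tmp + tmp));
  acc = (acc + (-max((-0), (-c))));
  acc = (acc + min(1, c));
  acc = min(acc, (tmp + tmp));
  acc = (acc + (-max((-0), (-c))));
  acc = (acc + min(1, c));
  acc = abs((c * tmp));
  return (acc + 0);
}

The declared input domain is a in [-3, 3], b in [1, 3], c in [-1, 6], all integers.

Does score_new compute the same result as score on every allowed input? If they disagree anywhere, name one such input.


Run the pair on a=-3, b=1, c=-1.
score: tmp := 2 | (max((1 - a), (b * c)) < (tmp + c)): false | b := -3 | acc := 1 | iter i=-2: | acc := 1 | iter j=0: | acc := 0 | iter j=1: | acc := -1 | iter i=-1: | acc := -1 | iter j=0: | acc := -2 | iter j=1: | acc := -3 | iter i=0: | acc := -3 | iter j=0: | acc := -4 | iter j=1: | acc := -5 | iter i=1: | acc := -5 | iter j=0: | acc := -6 | iter j=1: | acc := -7 | iter i=2: | acc := -7 | iter j=0: | acc := -8 | iter j=1: | acc := -9 | acc := 18 | result 18
score_new: tmp := 2 | (max((1 - a), (b * c)) < (tmp + c)): false | b := -3 | acc := 1 | acc := 1 | acc := 0 | acc := -1 | acc := -1 | acc := -2 | acc := -3 | acc := -3 | acc := -4 | acc := -5 | acc := -5 | acc := -6 | acc := -7 | acc := -7 | acc := -8 | acc := -9 | acc := 2 | result 2
18 vs 2 — the two versions disagree here.
verdict: not equivalent; witness: a=-3, b=1, c=-1


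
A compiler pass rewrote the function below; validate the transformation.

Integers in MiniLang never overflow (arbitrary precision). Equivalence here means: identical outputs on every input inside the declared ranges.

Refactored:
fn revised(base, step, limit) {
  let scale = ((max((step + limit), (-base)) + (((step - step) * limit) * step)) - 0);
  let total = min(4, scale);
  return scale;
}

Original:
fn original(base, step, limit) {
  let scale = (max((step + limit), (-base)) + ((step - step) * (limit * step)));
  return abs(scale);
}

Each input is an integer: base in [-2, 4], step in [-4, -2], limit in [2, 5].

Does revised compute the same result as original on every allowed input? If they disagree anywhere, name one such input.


Evaluate both at base=1, step=-4, limit=2.
original: scale = -1; return 1
revised: scale = -1; total = -1; return -1
1 and -1 differ, so these are not the same function on this domain.
verdict: not equivalent; witness: base=1, step=-4, limit=2


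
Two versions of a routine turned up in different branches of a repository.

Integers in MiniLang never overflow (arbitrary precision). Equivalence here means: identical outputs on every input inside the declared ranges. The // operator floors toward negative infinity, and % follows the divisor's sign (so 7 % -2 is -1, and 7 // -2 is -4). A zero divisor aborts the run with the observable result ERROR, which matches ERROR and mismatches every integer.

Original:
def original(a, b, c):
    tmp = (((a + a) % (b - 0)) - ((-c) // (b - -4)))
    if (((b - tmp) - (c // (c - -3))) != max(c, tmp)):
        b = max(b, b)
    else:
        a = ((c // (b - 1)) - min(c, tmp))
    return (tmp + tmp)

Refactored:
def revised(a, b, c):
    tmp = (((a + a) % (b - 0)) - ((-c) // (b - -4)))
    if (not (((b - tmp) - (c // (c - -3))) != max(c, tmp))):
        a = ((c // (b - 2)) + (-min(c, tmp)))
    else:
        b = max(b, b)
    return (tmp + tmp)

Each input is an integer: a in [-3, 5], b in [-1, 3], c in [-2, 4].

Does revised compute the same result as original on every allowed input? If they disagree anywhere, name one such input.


The rewrite breaks on a=-3, b=2, c=1, where the results are 2 and ERROR.
original: tmp = 1; (((b - tmp) - (c // (c - -3))) != max(c, tmp)) -> false; a = 0; return 2
revised: tmp = 1; (not (((b - tmp) - (c // (c - -3))) != max(c, tmp))) -> true; division by zero -> ERROR
verdict: not equivalent; witness: a=-3, b=2, c=1


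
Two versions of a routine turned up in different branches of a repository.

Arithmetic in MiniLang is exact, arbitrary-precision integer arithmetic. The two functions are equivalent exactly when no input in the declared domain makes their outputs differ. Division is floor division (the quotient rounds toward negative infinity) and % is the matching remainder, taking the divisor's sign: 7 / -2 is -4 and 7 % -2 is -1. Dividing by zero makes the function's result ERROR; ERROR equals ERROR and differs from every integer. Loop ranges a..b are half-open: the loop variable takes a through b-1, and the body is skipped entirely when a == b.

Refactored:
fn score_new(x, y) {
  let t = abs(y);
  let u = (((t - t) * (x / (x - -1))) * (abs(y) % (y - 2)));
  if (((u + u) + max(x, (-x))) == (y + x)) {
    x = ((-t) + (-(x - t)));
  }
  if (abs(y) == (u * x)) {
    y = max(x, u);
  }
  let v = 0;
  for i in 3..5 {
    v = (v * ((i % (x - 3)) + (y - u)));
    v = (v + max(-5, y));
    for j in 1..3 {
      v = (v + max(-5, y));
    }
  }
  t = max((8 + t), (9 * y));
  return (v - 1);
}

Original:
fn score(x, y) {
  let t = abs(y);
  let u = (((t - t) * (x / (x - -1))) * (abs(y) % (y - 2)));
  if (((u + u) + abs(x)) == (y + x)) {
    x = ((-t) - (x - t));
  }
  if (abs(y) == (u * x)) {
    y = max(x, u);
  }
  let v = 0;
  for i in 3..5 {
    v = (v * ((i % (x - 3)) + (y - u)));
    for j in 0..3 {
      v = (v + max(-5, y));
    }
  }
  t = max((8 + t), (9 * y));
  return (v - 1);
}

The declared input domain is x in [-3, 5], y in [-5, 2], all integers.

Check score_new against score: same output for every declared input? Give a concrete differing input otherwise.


Reading the diff, among the changes: min/max/abs usage differs, plus loop structure differs, plus constant usage differs, plus arithmetic usage differs, plus statement counts differ.
Tracing x=1, y=-2: score: t := 2 | u := 0 | (((u + u) + abs(x)) == (y + x)): false | (abs(y) == (u * x)): false | v := 0 | iter i=3: | v := 0 | iter j=0: | v := -2 | iter j=1: | v := -4 | iter j=2: | v := -6 | iter i=4: | v := 12 | iter j=0: | v := 10 | iter j=1: | v := 8 | iter j=2: | v := 6 | t := 10 | result 5 | score_new: t := 2 | u := 0 | (((u + u) + max(x, (-x))) == (y + x)): false | (abs(y) == (u * x)): false | v := 0 | iter i=3: | v := 0 | v := -2 | iter j=1: | v := -4 | iter j=2: | v := -6 | iter i=4: | v := 12 | v := 10 | iter j=1: | v := 8 | iter j=2: | v := 6 | t := 10 | result 5 — matching result 5.
Checked all 72 inputs in the declared domain: the outputs agree on every one.
verdict: equivalent


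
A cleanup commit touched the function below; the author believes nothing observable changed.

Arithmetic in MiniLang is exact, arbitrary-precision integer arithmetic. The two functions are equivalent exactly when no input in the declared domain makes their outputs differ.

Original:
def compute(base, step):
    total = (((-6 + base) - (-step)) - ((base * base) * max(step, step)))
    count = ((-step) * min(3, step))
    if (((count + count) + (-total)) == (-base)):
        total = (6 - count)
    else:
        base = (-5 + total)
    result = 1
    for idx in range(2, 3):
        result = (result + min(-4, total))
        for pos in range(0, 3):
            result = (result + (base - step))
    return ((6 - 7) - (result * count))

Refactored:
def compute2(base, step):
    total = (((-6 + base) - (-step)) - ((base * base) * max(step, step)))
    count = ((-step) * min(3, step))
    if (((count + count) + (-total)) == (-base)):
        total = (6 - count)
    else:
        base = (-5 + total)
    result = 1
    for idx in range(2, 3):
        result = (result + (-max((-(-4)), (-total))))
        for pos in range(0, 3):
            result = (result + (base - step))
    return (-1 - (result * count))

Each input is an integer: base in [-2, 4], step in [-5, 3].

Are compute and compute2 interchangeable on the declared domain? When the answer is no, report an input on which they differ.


Changes here: arithmetic usage differs, plus constant usage differs, plus min/max/abs usage differs; the full 63-point sweep finds no disagreement.
verdict: equivalent


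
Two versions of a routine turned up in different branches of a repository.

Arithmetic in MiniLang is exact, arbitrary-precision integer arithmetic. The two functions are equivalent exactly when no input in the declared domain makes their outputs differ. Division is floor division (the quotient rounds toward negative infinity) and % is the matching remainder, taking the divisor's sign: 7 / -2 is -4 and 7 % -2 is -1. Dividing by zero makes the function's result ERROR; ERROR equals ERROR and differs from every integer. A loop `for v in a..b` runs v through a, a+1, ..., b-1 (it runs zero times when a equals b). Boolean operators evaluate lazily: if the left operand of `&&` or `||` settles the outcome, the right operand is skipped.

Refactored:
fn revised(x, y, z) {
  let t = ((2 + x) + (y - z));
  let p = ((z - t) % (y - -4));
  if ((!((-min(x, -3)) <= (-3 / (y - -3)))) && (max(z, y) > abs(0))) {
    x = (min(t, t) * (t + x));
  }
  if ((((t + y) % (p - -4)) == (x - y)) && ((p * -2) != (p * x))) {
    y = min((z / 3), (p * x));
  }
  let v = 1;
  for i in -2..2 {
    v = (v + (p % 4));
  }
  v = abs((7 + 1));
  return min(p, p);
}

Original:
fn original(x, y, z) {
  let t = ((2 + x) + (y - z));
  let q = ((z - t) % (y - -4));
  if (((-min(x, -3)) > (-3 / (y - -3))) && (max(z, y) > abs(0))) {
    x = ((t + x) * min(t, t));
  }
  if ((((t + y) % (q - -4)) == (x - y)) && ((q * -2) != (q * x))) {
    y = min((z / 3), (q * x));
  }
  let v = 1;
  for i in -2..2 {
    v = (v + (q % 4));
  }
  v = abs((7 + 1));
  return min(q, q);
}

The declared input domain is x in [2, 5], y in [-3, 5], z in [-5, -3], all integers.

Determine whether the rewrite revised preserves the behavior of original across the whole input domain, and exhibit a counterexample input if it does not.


Comparing the listings, the differences include: comparison usage differs, and boolean connective usage differs, and local variable names differ.
One worked example (x=5, y=-2, z=-5) — original: t=10, then q=1, then (((-min(x, -3)) > (-3 / (y - -3))) && (max(z, y) > abs(0))) is false, then ((((t + y) % (q - -4)) == (x - y)) && ((q * -2) != (q * x))) is false, then v=1, then (i=-2), then v=2, then (i=-1), then v=3, then (i=0), then v=4, then (i=1), then v=5, then v=8, then returns 1; revised: t=10, then p=1, then ((!((-min(x, -3)) <= (-3 / (y - -3)))) && (max(z, y) > abs(0))) is false, then ((((t + y) % (p - -4)) == (x - y)) && ((p * -2) != (p * x))) is false, then v=1, then (i=-2), then v=2, then (i=-1), then v=3, then (i=0), then v=4, then (i=1), then v=5, then v=8, then returns 1; agreement on 1.
Across all 108 domain points the two functions coincide.
verdict: equivalent


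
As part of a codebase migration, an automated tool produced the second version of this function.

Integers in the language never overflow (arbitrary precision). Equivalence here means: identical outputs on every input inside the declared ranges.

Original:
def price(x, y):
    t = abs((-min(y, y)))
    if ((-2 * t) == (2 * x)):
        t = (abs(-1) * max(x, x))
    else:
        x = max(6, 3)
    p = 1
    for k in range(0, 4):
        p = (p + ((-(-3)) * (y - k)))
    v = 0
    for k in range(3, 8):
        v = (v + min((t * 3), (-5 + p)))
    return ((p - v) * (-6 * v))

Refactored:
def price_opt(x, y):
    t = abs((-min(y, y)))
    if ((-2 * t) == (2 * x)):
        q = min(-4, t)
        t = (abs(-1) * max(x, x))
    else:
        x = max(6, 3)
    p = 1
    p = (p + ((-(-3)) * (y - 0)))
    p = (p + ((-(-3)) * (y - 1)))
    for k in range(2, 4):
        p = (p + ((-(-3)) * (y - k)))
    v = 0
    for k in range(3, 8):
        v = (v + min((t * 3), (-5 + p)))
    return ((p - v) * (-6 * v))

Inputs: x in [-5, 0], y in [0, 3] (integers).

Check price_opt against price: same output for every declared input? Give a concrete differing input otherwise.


Side by side, the visible changes include: min/max/abs usage differs; also constant usage differs; also statement counts differ; also local variable names differ; also loop structure differs; also arithmetic usage differs.
Tracing x=-4, y=1: price: t=1, then ((-2 * t) == (2 * x)) is false, then x=6, then p=1, then (k=0), then p=4, then (k=1), then p=4, then (k=2), then p=1, then (k=3), then p=-5, then v=0, then (k=3), then v=-10, then (k=4), then v=-20, then (k=5), then v=-30, then (k=6), then v=-40, then (k=7), then v=-50, then returns 13500 | price_opt: t=1, then ((-2 * t) == (2 * x)) is false, then x=6, then p=1, then p=4, then p=4, then (k=2), then p=1, then (k=3), then p=-5, then v=0, then (k=3), then v=-10, then (k=4), then v=-20, then (k=5), then v=-30, then (k=6), then v=-40, then (k=7), then v=-50, then returns 13500 — matching result 13500.
Checked all 24 inputs in the declared domain: the outputs agree on every one.
verdict: equivalent


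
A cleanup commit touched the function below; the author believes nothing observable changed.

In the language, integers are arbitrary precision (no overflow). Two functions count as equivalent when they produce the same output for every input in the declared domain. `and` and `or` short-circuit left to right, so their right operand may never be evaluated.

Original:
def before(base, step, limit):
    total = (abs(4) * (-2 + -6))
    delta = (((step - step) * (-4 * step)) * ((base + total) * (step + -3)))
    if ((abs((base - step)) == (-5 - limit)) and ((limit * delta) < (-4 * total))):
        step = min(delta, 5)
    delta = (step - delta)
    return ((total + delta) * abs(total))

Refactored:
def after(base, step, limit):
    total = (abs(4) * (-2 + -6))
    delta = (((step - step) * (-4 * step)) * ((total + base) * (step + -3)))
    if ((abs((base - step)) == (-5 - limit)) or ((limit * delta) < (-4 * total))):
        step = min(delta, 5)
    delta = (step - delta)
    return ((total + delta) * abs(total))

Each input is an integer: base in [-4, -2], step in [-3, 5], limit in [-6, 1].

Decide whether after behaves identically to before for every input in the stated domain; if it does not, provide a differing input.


Consider the input base=-4, step=-3, limit=-5.
before: total=-32, then delta=0, then ((abs((base - step)) == (-5 - limit)) and ((limit * delta) < (-4 * total))) is false, then delta=-3, then returns -1120
after: total=-32, then delta=0, then ((abs((base - step)) == (-5 - limit)) or ((limit * delta) < (-4 * total))) is true, then step=0, then delta=0, then returns -1024
-1120 != -1024, so the rewrite changes behavior.
verdict: not equivalent; witness: base=-4, step=-3, limit=-5
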